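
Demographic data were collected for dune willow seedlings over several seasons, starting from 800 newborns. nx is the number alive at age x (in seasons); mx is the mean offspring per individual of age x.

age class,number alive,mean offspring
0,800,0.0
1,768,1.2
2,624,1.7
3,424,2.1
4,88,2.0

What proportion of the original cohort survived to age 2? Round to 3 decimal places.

0.780

l_2 = n_2/n_0 = 624/800 = 0.78 → 0.780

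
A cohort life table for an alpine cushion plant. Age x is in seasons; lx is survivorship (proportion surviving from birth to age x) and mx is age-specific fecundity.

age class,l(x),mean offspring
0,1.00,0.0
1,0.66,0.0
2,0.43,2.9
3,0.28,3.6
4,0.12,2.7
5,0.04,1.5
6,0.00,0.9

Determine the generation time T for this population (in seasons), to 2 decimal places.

2.70

lx·mx: 0, 0, 1.247, 1.008, 0.324, 0.06, 0 → R0 = 2.639
x·lx·mx: 0, 0, 2.494, 3.024, 1.296, 0.3, 0 → Σ = 7.114
T = 7.114 / 2.639 = 2.695718… → 2.70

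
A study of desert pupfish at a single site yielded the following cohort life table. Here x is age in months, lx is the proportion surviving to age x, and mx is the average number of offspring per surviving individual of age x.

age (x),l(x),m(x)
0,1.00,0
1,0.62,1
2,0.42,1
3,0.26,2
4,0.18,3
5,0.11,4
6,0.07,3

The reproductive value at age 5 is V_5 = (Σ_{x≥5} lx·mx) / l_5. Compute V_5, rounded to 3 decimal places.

5.909

lx·mx for x ≥ 5: 0.44, 0.21 → sum = 0.65
V_5 = 0.65 / l_5 = 0.65 / 0.11 = 5.909091… → 5.909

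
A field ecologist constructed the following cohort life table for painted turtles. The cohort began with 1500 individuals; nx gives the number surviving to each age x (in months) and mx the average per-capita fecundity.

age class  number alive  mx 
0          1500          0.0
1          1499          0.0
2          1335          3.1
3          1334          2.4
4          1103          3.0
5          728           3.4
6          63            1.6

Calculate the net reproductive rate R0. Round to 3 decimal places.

lx = nx/n0 = nx/1500: 1, 0.99933…, 0.89, 0.88933…, 0.73533…, 0.48533…, 0.042
lx·mx by age: 0, 0, 2.759, 2.1344…, 2.206…, 1.650133…, 0.0672
R0 = Σ lx·mx = 8.816733… → 8.817

8.817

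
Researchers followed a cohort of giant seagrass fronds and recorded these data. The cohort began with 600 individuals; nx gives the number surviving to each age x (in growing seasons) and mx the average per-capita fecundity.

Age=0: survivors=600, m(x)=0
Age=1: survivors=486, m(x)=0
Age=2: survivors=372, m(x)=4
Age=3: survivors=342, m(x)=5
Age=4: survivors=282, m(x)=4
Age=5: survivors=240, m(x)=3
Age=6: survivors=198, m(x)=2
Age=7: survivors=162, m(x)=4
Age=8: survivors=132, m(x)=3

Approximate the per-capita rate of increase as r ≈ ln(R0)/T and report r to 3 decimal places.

lx = nx/n0 = nx/600: 1, 0.81, 0.62, 0.57, 0.47, 0.4, 0.33, 0.27, 0.22
R0 = Σ lx·mx = 0 + 0 + 2.48 + 2.85 + 1.88 + 1.2 + 0.66 + 1.08 + 0.66 = 10.81
Σ x·lx·mx = 43.83; T = 43.83/10.81 = 4.05458…
r ≈ ln(R0)/T = ln(10.81)/4.05458… = 0.58711… → 0.587

0.587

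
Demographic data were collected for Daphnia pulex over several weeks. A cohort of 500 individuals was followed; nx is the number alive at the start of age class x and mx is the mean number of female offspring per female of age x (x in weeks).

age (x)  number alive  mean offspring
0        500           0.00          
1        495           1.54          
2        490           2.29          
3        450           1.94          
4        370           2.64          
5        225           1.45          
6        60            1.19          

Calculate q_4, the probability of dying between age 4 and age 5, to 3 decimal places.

lx = nx/n0 = nx/500: 1, 0.99, 0.98, 0.9, 0.74, 0.45, 0.12
q_4 = (l_4 − l_5) / l_4 = (0.74 − 0.45) / 0.74
     = 0.29 / 0.74 = 0.391892… → 0.392

0.392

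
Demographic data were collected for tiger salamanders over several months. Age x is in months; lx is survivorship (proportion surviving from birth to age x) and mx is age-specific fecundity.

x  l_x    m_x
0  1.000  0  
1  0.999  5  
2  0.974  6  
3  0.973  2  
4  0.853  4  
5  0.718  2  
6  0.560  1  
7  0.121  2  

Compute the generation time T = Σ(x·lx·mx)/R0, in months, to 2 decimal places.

lx·mx: 0, 4.995, 5.844, 1.946, 3.412, 1.436, 0.56, 0.242 → R0 = 18.435
x·lx·mx: 0, 4.995, 11.688, 5.838, 13.648, 7.18, 3.36, 1.694 → Σ = 48.403
T = 48.403 / 18.435 = 2.625603… → 2.63

2.63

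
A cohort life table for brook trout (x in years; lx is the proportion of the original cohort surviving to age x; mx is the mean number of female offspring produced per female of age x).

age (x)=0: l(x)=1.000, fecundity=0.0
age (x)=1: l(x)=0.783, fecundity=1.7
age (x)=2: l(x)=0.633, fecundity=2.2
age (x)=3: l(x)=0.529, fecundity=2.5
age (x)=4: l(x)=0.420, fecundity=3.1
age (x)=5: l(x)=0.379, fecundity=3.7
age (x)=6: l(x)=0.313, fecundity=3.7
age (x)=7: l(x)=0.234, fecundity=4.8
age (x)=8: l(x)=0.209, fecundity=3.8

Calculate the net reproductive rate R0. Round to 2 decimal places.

9.83

lx·mx by age: 0, 1.3311, 1.3926, 1.3225, 1.302, 1.4023, 1.1581, 1.1232, 0.7942
R0 = Σ lx·mx = 9.826 → 9.83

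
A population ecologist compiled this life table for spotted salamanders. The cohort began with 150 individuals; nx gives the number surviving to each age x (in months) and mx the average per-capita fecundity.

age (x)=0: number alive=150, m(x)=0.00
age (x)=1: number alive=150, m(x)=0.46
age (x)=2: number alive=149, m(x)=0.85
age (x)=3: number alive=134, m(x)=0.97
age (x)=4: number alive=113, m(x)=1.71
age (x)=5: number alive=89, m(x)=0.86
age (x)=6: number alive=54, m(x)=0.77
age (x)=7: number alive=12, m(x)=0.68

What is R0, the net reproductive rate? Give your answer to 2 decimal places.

lx = nx/n0 = nx/150: 1, 1, 0.99333…, 0.89333…, 0.75333…, 0.59333…, 0.36, 0.08
lx·mx by age: 0, 0.46, 0.844333…, 0.866533…, 1.2882…, 0.510267…, 0.2772, 0.0544
R0 = Σ lx·mx = 4.300933… → 4.30

4.30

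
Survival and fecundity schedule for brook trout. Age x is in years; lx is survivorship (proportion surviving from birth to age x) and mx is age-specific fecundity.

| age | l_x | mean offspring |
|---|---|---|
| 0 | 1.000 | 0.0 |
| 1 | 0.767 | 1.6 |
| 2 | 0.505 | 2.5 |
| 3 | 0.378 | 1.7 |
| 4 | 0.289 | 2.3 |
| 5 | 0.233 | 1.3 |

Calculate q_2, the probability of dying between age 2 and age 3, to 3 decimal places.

0.251

q_2 = (l_2 − l_3) / l_2 = (0.505 − 0.378) / 0.505
     = 0.127 / 0.505 = 0.251485… → 0.251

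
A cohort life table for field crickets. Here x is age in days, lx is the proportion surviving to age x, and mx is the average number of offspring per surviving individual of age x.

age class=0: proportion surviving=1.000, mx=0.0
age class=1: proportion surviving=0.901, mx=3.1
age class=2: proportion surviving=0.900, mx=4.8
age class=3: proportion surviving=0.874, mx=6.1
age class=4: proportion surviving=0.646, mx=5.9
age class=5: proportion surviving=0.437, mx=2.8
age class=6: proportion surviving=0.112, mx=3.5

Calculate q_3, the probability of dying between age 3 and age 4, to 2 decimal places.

q_3 = (l_3 − l_4) / l_3 = (0.874 − 0.646) / 0.874
     = 0.228 / 0.874 = 0.26087… → 0.26

0.26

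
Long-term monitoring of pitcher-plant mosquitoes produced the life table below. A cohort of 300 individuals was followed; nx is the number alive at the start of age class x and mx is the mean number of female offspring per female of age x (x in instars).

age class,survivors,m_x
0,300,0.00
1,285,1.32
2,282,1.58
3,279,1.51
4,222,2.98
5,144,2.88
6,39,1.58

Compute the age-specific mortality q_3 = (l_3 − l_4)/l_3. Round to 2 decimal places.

lx = nx/n0 = nx/300: 1, 0.95, 0.94, 0.93, 0.74, 0.48, 0.13
q_3 = (l_3 − l_4) / l_3 = (0.93 − 0.74) / 0.93
     = 0.19 / 0.93 = 0.204301… → 0.20

0.20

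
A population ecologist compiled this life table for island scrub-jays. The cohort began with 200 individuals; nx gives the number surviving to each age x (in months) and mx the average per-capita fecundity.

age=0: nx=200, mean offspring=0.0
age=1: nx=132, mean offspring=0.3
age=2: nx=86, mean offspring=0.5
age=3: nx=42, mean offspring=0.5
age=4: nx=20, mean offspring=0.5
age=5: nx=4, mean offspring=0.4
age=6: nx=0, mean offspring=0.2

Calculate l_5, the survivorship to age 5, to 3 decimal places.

l_5 = n_5/n_0 = 4/200 = 0.02 → 0.020

0.020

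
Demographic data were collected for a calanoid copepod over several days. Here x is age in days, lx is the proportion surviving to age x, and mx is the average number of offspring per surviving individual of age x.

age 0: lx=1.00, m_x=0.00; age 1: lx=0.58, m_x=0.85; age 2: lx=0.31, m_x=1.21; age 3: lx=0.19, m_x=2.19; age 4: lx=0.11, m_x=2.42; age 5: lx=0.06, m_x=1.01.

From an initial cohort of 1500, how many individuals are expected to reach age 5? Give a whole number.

90

Expected survivors = N0 · l_5 = 1500 × 0.06 = 90 → 90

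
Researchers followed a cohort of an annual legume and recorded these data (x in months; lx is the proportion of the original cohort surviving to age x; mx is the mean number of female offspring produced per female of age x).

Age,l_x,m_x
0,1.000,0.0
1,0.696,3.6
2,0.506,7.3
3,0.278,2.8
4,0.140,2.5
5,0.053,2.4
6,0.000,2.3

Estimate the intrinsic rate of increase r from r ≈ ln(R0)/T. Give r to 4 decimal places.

1.0499

R0 = Σ lx·mx = 0 + 2.5056 + 3.6938 + 0.7784 + 0.35 + 0.1272 + 0 = 7.455
Σ x·lx·mx = 14.2644; T = 14.2644/7.455 = 1.9134…
r ≈ ln(R0)/T = ln(7.455)/1.9134… = 1.049903… → 1.0499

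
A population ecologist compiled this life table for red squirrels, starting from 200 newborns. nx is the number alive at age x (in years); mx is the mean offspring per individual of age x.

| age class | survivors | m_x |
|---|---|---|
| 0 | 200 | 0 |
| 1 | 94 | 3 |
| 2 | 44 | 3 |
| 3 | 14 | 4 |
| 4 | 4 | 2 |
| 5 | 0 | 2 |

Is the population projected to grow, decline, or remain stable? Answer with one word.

lx = nx/n0 = nx/200: 1, 0.47, 0.22, 0.07, 0.02, 0
R0 = Σ lx·mx = 0 + 1.41 + 0.66 + 0.28 + 0.04 + 0 = 2.39
R0 > 1, so the population is growing.

growing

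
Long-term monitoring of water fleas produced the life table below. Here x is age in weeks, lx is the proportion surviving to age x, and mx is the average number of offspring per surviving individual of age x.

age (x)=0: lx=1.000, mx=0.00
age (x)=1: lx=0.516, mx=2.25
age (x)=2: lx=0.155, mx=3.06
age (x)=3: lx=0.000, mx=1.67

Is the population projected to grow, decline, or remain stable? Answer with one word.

growing

R0 = Σ lx·mx = 0 + 1.161 + 0.4743 + 0 = 1.6353
R0 > 1, so the population is growing.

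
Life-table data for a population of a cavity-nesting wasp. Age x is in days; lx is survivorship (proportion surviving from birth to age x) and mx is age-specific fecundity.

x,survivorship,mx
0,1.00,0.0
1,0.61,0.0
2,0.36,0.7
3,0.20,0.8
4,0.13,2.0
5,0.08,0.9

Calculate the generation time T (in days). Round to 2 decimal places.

lx·mx: 0, 0, 0.252, 0.16, 0.26, 0.072 → R0 = 0.744
x·lx·mx: 0, 0, 0.504, 0.48, 1.04, 0.36 → Σ = 2.384
T = 2.384 / 0.744 = 3.204301… → 3.20

3.20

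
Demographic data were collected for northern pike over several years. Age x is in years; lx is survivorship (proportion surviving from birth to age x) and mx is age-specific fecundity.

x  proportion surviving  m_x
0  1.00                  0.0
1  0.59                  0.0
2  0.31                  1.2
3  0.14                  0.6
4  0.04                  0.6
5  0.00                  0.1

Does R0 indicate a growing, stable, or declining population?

R0 = Σ lx·mx = 0 + 0 + 0.372 + 0.084 + 0.024 + 0 = 0.48
R0 < 1, so the population is declining.

declining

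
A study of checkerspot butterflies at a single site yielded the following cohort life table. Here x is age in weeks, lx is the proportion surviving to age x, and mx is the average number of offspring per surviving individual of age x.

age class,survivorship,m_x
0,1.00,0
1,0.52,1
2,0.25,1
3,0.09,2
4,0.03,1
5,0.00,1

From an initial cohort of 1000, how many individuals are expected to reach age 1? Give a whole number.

520

Expected survivors = N0 · l_1 = 1000 × 0.52 = 520 → 520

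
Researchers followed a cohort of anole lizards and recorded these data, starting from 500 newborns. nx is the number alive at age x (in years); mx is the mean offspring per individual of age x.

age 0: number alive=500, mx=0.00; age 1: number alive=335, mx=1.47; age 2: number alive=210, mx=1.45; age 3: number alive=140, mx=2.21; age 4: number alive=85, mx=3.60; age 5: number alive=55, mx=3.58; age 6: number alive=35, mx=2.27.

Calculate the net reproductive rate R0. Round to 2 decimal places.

3.38

lx = nx/n0 = nx/500: 1, 0.67, 0.42, 0.28, 0.17, 0.11, 0.07
lx·mx by age: 0, 0.9849, 0.609, 0.6188, 0.612, 0.3938, 0.1589
R0 = Σ lx·mx = 3.3774 → 3.38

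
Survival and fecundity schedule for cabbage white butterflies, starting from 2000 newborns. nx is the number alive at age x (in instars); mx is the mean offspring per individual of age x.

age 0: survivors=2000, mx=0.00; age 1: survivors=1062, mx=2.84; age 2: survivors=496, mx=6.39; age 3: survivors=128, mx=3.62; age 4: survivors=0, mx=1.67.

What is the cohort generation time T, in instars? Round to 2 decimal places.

1.62

lx = nx/n0 = nx/2000: 1, 0.531, 0.248, 0.064, 0
lx·mx: 0, 1.50804, 1.58472, 0.23168, 0 → R0 = 3.32444
x·lx·mx: 0, 1.50804, 3.16944, 0.69504, 0 → Σ = 5.37252
T = 5.37252 / 3.32444 = 1.616068… → 1.62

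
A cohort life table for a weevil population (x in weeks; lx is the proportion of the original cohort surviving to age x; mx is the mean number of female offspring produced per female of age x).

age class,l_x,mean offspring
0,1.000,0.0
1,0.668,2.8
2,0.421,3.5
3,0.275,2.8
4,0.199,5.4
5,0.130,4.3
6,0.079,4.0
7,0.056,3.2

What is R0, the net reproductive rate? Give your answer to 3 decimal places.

lx·mx by age: 0, 1.8704, 1.4735, 0.77, 1.0746, 0.559, 0.316, 0.1792
R0 = Σ lx·mx = 6.2427 → 6.243

6.243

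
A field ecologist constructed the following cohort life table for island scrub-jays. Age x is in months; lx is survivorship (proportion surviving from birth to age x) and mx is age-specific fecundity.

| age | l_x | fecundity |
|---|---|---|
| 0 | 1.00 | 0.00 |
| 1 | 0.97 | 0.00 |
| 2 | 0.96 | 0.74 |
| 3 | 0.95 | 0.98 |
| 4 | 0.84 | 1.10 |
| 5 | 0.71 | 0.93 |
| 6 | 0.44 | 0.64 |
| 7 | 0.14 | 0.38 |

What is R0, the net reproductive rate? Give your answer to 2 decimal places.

3.56

lx·mx by age: 0, 0, 0.7104, 0.931, 0.924, 0.6603, 0.2816, 0.0532
R0 = Σ lx·mx = 3.5605 → 3.56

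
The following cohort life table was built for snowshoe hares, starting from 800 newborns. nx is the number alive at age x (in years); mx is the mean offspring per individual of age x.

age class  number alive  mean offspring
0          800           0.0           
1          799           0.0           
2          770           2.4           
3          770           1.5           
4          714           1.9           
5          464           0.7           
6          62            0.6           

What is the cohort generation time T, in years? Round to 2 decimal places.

3.06

lx = nx/n0 = nx/800: 1, 0.99875, 0.9625, 0.9625, 0.8925, 0.58, 0.0775
lx·mx: 0, 0, 2.31, 1.44375, 1.69575, 0.406, 0.0465 → R0 = 5.902
x·lx·mx: 0, 0, 4.62, 4.33125, 6.783, 2.03, 0.279 → Σ = 18.04325
T = 18.04325 / 5.902 = 3.057142… → 3.06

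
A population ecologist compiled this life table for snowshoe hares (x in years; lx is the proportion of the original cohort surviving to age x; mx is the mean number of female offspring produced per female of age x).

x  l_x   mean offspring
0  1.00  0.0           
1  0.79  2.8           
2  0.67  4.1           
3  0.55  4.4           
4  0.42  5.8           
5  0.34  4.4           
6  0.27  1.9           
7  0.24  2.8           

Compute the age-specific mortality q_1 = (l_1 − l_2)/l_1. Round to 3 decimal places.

0.152

q_1 = (l_1 − l_2) / l_1 = (0.79 − 0.67) / 0.79
     = 0.12 / 0.79 = 0.151899… → 0.152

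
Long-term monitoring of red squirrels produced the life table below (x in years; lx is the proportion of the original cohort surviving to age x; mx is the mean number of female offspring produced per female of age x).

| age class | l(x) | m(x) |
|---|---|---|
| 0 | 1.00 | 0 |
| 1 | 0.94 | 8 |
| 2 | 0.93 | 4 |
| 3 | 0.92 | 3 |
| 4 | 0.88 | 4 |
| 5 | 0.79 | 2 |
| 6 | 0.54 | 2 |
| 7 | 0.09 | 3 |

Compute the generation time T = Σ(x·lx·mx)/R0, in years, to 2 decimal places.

2.62

lx·mx: 0, 7.52, 3.72, 2.76, 3.52, 1.58, 1.08, 0.27 → R0 = 20.45
x·lx·mx: 0, 7.52, 7.44, 8.28, 14.08, 7.9, 6.48, 1.89 → Σ = 53.59
T = 53.59 / 20.45 = 2.620538… → 2.62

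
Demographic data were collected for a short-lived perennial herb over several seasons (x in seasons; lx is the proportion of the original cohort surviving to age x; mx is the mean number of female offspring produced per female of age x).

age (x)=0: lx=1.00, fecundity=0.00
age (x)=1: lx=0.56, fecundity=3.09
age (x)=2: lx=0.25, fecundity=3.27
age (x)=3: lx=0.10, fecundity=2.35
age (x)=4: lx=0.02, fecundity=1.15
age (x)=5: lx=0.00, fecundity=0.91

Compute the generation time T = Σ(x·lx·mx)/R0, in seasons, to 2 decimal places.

lx·mx: 0, 1.7304, 0.8175, 0.235, 0.023, 0 → R0 = 2.8059
x·lx·mx: 0, 1.7304, 1.635, 0.705, 0.092, 0 → Σ = 4.1624
T = 4.1624 / 2.8059 = 1.483446… → 1.48

1.48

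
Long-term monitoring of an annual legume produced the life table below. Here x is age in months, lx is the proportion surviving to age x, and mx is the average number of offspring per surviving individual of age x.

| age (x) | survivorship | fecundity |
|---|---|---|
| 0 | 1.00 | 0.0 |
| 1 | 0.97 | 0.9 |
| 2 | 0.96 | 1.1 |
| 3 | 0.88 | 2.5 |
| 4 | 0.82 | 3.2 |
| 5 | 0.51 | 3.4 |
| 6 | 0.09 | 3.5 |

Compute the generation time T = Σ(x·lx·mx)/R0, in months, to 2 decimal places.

lx·mx: 0, 0.873, 1.056, 2.2, 2.624, 1.734, 0.315 → R0 = 8.802
x·lx·mx: 0, 0.873, 2.112, 6.6, 10.496, 8.67, 1.89 → Σ = 30.641
T = 30.641 / 8.802 = 3.481141… → 3.48

3.48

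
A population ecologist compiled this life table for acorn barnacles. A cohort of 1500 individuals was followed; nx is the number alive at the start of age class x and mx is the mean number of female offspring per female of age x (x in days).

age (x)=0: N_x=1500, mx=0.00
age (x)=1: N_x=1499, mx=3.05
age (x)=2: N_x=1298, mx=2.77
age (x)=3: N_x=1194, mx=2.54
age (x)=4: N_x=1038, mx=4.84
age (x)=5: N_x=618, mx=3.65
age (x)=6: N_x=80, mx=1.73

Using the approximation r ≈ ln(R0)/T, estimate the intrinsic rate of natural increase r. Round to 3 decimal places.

0.884

lx = nx/n0 = nx/1500: 1, 0.99933…, 0.86533…, 0.796, 0.692, 0.412, 0.05333…
R0 = Σ lx·mx = 0 + 3.04797… + 2.39697… + 2.02184 + 3.34928 + 1.5038 + 0.09227… = 12.412127…
Σ x·lx·mx = 35.377153…; T = 35.377153…/12.412127… = 2.85021…
r ≈ ln(R0)/T = ln(12.412127…)/2.85021… = 0.88368… → 0.884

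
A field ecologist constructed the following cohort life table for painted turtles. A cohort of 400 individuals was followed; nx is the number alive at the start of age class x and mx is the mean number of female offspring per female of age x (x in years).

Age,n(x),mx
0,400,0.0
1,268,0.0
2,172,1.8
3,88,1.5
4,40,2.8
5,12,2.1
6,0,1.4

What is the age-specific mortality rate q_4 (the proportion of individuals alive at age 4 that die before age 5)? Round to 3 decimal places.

0.700

lx = nx/n0 = nx/400: 1, 0.67, 0.43, 0.22, 0.1, 0.03, 0
q_4 = (l_4 − l_5) / l_4 = (0.1 − 0.03) / 0.1
     = 0.07 / 0.1 = 0.7 → 0.700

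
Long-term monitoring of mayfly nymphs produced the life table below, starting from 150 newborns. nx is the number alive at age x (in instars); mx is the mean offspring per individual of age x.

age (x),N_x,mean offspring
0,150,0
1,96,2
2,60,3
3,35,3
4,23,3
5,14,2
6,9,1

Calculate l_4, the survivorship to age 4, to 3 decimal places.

0.153

l_4 = n_4/n_0 = 23/150 = 0.153333… → 0.153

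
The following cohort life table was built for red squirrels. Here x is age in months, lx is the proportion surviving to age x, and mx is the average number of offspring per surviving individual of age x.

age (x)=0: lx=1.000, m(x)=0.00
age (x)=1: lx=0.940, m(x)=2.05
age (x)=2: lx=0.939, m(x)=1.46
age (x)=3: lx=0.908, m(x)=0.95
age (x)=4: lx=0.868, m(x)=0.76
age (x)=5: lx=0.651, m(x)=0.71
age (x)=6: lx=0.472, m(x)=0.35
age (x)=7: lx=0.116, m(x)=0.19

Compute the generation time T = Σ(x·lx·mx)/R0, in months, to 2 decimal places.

lx·mx: 0, 1.927, 1.37094, 0.8626, 0.65968, 0.46221, 0.1652, 0.02204 → R0 = 5.46967
x·lx·mx: 0, 1.927, 2.74188, 2.5878, 2.63872, 2.31105, 0.9912, 0.15428 → Σ = 13.35193
T = 13.35193 / 5.46967 = 2.441085… → 2.44

2.44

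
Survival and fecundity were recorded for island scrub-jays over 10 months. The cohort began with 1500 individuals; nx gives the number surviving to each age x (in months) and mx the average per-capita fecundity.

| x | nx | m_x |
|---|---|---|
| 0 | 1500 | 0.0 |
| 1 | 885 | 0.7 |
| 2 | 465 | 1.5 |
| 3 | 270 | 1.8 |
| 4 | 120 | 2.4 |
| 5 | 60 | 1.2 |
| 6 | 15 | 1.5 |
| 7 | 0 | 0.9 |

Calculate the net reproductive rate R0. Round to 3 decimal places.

lx = nx/n0 = nx/1500: 1, 0.59, 0.31, 0.18, 0.08, 0.04, 0.01, 0
lx·mx by age: 0, 0.413, 0.465, 0.324, 0.192, 0.048, 0.015, 0
R0 = Σ lx·mx = 1.457 → 1.457

1.457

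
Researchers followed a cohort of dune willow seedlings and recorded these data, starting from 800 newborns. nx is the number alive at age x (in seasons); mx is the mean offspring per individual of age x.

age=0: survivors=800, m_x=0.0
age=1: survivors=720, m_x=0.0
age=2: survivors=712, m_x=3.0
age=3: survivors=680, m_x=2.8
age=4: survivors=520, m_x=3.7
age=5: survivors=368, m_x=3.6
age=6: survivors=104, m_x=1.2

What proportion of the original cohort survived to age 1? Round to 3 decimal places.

l_1 = n_1/n_0 = 720/800 = 0.9 → 0.900

0.900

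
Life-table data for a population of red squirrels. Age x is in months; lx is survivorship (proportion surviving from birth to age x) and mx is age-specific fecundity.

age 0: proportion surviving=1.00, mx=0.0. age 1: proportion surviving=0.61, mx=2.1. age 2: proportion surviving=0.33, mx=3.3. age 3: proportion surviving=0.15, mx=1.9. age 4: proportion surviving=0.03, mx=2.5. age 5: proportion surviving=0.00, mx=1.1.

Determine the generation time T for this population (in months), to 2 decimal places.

lx·mx: 0, 1.281, 1.089, 0.285, 0.075, 0 → R0 = 2.73
x·lx·mx: 0, 1.281, 2.178, 0.855, 0.3, 0 → Σ = 4.614
T = 4.614 / 2.73 = 1.69011… → 1.69

1.69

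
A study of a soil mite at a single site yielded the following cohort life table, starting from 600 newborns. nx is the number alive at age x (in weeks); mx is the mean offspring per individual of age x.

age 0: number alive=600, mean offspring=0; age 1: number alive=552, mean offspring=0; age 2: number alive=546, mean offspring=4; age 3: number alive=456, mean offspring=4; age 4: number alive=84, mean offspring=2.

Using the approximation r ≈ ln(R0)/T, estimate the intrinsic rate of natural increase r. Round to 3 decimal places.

lx = nx/n0 = nx/600: 1, 0.92, 0.91, 0.76, 0.14
R0 = Σ lx·mx = 0 + 0 + 3.64 + 3.04 + 0.28 = 6.96
Σ x·lx·mx = 17.52; T = 17.52/6.96 = 2.51724…
r ≈ ln(R0)/T = ln(6.96)/2.51724… = 0.77076… → 0.771

0.771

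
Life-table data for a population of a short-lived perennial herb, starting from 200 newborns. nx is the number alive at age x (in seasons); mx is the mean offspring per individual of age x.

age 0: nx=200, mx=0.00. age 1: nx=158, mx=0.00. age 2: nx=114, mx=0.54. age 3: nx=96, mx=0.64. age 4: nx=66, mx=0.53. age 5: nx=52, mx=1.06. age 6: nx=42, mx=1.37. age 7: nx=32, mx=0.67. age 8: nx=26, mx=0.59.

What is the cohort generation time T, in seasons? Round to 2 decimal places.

lx = nx/n0 = nx/200: 1, 0.79, 0.57, 0.48, 0.33, 0.26, 0.21, 0.16, 0.13
lx·mx: 0, 0, 0.3078, 0.3072, 0.1749, 0.2756, 0.2877, 0.1072, 0.0767 → R0 = 1.5371
x·lx·mx: 0, 0, 0.6156, 0.9216, 0.6996, 1.378, 1.7262, 0.7504, 0.6136 → Σ = 6.705
T = 6.705 / 1.5371 = 4.36211… → 4.36

4.36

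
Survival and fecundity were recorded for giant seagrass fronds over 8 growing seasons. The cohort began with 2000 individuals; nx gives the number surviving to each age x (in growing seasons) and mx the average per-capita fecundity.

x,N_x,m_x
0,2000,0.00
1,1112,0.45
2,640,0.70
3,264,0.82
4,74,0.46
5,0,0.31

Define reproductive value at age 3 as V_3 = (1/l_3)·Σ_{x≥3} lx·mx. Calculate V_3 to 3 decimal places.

0.949

lx = nx/n0 = nx/2000: 1, 0.556, 0.32, 0.132, 0.037, 0
lx·mx for x ≥ 3: 0.10824, 0.01702, 0 → sum = 0.12526
V_3 = 0.12526 / l_3 = 0.12526 / 0.132 = 0.948939… → 0.949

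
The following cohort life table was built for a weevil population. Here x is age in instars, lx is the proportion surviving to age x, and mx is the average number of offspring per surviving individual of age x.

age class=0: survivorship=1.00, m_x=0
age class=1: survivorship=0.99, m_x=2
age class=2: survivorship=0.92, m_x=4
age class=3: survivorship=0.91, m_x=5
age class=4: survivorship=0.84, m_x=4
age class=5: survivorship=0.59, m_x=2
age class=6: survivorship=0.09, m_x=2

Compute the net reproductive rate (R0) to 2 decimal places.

lx·mx by age: 0, 1.98, 3.68, 4.55, 3.36, 1.18, 0.18
R0 = Σ lx·mx = 14.93 → 14.93

14.93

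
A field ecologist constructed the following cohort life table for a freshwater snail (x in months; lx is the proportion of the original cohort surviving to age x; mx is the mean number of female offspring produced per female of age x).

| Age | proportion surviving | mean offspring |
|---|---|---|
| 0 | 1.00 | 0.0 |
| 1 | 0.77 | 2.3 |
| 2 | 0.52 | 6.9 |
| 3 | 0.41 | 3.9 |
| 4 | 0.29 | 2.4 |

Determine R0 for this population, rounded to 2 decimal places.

7.65

lx·mx by age: 0, 1.771, 3.588, 1.599, 0.696
R0 = Σ lx·mx = 7.654 → 7.65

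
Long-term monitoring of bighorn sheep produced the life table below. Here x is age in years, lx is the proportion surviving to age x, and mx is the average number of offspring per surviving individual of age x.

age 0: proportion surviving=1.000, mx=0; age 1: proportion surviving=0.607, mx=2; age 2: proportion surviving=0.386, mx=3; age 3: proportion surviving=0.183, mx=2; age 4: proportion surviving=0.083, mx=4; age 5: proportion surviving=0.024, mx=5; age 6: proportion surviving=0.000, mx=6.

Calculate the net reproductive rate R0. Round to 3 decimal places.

lx·mx by age: 0, 1.214, 1.158, 0.366, 0.332, 0.12, 0
R0 = Σ lx·mx = 3.19 → 3.190

3.190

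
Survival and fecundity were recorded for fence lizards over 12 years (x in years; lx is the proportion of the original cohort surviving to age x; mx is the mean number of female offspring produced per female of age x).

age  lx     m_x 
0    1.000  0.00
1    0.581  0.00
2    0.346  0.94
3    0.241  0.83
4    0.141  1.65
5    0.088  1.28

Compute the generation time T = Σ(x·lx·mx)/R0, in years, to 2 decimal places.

3.15

lx·mx: 0, 0, 0.32524, 0.20003, 0.23265, 0.11264 → R0 = 0.87056
x·lx·mx: 0, 0, 0.65048, 0.60009, 0.9306, 0.5632 → Σ = 2.74437
T = 2.74437 / 0.87056 = 3.152419… → 3.15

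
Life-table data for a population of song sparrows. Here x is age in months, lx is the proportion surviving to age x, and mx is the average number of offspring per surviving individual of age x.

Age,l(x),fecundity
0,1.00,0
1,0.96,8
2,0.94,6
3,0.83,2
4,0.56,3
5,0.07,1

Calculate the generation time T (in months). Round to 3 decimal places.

lx·mx: 0, 7.68, 5.64, 1.66, 1.68, 0.07 → R0 = 16.73
x·lx·mx: 0, 7.68, 11.28, 4.98, 6.72, 0.35 → Σ = 31.01
T = 31.01 / 16.73 = 1.853556… → 1.854

1.854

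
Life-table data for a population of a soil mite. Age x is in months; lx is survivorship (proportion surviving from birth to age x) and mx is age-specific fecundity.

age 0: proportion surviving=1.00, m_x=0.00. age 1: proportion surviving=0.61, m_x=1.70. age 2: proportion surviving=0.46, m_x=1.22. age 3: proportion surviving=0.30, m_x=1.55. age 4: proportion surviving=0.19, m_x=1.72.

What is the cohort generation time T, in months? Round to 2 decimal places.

2.03

lx·mx: 0, 1.037, 0.5612, 0.465, 0.3268 → R0 = 2.39
x·lx·mx: 0, 1.037, 1.1224, 1.395, 1.3072 → Σ = 4.8616
T = 4.8616 / 2.39 = 2.034142… → 2.03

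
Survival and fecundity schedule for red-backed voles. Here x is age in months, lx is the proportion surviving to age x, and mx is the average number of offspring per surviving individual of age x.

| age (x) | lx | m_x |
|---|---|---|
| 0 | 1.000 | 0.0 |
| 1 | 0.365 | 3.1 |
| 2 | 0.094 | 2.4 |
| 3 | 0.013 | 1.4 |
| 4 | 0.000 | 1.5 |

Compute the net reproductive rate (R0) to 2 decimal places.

lx·mx by age: 0, 1.1315, 0.2256, 0.0182, 0
R0 = Σ lx·mx = 1.3753 → 1.38

1.38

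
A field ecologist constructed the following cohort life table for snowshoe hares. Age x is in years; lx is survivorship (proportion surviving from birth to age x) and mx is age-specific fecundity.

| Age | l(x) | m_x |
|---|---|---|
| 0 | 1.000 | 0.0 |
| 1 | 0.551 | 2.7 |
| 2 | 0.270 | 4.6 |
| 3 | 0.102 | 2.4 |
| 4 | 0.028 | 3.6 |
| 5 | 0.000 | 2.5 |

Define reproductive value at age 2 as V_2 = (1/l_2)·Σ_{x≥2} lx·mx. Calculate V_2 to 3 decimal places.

5.880

lx·mx for x ≥ 2: 1.242, 0.2448, 0.1008, 0 → sum = 1.5876
V_2 = 1.5876 / l_2 = 1.5876 / 0.27 = 5.88 → 5.880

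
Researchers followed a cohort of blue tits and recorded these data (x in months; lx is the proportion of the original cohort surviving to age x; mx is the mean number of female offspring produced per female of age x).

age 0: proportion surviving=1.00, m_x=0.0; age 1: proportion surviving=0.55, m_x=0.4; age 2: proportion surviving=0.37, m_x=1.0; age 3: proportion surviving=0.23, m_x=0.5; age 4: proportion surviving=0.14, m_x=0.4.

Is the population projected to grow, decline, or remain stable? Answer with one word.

R0 = Σ lx·mx = 0 + 0.22 + 0.37 + 0.115 + 0.056 = 0.761
R0 < 1, so the population is declining.

declining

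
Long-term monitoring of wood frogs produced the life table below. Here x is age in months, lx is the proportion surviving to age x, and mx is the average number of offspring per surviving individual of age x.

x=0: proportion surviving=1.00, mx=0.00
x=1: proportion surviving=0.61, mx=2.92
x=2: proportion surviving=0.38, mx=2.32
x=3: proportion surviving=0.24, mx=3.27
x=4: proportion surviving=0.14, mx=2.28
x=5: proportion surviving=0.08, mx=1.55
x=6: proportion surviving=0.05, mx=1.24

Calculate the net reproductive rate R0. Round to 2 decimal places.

lx·mx by age: 0, 1.7812, 0.8816, 0.7848, 0.3192, 0.124, 0.062
R0 = Σ lx·mx = 3.9528 → 3.95

3.95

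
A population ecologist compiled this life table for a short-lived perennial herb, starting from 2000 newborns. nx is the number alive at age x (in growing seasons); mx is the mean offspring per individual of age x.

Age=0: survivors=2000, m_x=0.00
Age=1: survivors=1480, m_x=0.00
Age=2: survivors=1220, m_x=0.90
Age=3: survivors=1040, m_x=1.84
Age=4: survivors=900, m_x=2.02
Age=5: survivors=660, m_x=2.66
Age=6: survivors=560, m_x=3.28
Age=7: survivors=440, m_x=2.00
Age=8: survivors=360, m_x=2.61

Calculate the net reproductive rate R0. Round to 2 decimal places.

lx = nx/n0 = nx/2000: 1, 0.74, 0.61, 0.52, 0.45, 0.33, 0.28, 0.22, 0.18
lx·mx by age: 0, 0, 0.549, 0.9568, 0.909, 0.8778, 0.9184, 0.44, 0.4698
R0 = Σ lx·mx = 5.1208 → 5.12

5.12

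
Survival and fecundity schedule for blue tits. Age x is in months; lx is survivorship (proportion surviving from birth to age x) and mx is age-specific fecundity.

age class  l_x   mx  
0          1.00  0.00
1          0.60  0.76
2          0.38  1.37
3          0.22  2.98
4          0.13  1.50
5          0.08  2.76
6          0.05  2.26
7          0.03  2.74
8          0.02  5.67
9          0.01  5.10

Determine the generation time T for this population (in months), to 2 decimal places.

lx·mx: 0, 0.456, 0.5206, 0.6556, 0.195, 0.2208, 0.113, 0.0822, 0.1134, 0.051 → R0 = 2.4076
x·lx·mx: 0, 0.456, 1.0412, 1.9668, 0.78, 1.104, 0.678, 0.5754, 0.9072, 0.459 → Σ = 7.9676
T = 7.9676 / 2.4076 = 3.309354… → 3.31

3.31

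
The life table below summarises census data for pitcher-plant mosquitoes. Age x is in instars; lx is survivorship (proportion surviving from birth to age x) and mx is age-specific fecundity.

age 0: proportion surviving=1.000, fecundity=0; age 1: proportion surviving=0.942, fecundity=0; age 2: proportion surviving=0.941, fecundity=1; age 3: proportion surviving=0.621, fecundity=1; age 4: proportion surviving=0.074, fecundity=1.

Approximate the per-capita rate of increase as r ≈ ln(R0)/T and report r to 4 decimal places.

R0 = Σ lx·mx = 0 + 0 + 0.941 + 0.621 + 0.074 = 1.636
Σ x·lx·mx = 4.041; T = 4.041/1.636 = 2.47005…
r ≈ ln(R0)/T = ln(1.636)/2.47005… = 0.199289… → 0.1993

0.1993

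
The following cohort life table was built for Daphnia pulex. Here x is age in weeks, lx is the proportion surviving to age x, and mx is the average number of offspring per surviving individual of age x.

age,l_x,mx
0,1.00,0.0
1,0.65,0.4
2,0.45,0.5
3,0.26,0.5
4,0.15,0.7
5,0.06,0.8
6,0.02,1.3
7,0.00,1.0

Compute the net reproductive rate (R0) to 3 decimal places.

lx·mx by age: 0, 0.26, 0.225, 0.13, 0.105, 0.048, 0.026, 0
R0 = Σ lx·mx = 0.794 → 0.794

0.794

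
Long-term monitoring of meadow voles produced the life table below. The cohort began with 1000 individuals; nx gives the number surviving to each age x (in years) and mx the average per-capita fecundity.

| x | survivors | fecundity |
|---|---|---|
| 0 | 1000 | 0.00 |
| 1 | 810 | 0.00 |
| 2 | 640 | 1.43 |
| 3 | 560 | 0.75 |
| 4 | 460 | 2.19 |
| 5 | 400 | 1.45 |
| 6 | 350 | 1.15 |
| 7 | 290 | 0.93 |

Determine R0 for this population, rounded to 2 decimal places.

3.59

lx = nx/n0 = nx/1000: 1, 0.81, 0.64, 0.56, 0.46, 0.4, 0.35, 0.29
lx·mx by age: 0, 0, 0.9152, 0.42, 1.0074, 0.58, 0.4025, 0.2697
R0 = Σ lx·mx = 3.5948 → 3.59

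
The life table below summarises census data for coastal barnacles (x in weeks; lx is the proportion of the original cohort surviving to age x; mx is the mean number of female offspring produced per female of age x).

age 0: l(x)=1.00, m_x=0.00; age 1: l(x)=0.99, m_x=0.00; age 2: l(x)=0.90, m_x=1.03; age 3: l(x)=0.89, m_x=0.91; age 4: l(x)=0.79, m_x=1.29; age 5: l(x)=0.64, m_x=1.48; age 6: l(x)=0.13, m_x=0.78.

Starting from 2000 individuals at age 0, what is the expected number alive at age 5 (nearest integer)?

Expected survivors = N0 · l_5 = 2000 × 0.64 = 1280 → 1280

1280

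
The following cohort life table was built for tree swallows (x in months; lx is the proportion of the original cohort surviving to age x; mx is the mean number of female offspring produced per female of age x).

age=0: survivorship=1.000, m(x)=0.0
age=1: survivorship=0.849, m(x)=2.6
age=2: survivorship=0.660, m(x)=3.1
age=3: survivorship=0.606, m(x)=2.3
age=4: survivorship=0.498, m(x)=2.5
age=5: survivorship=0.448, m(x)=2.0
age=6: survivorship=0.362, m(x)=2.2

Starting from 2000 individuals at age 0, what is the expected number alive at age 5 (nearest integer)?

Expected survivors = N0 · l_5 = 2000 × 0.448 = 896 → 896

896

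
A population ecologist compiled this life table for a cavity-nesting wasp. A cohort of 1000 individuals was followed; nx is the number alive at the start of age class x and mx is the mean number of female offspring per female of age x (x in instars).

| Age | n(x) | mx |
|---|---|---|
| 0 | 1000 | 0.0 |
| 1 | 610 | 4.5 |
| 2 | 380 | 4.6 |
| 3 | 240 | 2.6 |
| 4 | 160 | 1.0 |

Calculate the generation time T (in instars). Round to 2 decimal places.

lx = nx/n0 = nx/1000: 1, 0.61, 0.38, 0.24, 0.16
lx·mx: 0, 2.745, 1.748, 0.624, 0.16 → R0 = 5.277
x·lx·mx: 0, 2.745, 3.496, 1.872, 0.64 → Σ = 8.753
T = 8.753 / 5.277 = 1.658708… → 1.66

1.66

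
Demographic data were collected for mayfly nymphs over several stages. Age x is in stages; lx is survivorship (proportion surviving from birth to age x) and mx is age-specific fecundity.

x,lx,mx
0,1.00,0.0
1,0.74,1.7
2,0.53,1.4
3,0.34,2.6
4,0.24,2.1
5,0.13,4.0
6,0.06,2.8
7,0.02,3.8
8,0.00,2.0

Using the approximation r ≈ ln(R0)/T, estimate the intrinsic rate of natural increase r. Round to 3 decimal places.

R0 = Σ lx·mx = 0 + 1.258 + 0.742 + 0.884 + 0.504 + 0.52 + 0.168 + 0.076 + 0 = 4.152
Σ x·lx·mx = 11.55; T = 11.55/4.152 = 2.78179…
r ≈ ln(R0)/T = ln(4.152)/2.78179… = 0.51175… → 0.512

0.512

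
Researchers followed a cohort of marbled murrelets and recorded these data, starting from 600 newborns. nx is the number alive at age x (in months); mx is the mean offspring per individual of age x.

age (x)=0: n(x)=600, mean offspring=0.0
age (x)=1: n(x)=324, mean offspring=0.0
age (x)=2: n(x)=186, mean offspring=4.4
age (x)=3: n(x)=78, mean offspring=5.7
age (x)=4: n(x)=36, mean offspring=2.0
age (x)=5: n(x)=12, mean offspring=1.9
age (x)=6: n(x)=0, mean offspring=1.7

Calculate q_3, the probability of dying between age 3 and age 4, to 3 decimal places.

lx = nx/n0 = nx/600: 1, 0.54, 0.31, 0.13, 0.06, 0.02, 0
q_3 = (l_3 − l_4) / l_3 = (0.13 − 0.06) / 0.13
     = 0.07 / 0.13 = 0.538462… → 0.538

0.538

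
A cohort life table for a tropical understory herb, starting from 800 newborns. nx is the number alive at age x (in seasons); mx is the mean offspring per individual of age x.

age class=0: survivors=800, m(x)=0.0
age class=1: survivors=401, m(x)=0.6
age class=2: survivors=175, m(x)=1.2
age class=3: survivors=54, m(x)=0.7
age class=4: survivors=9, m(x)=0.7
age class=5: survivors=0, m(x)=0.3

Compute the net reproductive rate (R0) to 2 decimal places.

0.62

lx = nx/n0 = nx/800: 1, 0.50125, 0.21875, 0.0675, 0.01125, 0
lx·mx by age: 0, 0.30075, 0.2625, 0.04725, 0.007875, 0
R0 = Σ lx·mx = 0.618375 → 0.62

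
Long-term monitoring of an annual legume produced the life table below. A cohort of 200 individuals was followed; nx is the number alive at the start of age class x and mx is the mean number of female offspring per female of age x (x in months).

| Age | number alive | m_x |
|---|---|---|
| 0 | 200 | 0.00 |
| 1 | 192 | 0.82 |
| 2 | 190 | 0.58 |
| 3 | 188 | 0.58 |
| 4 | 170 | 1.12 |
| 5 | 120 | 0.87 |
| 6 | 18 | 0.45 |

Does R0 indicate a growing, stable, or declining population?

growing

lx = nx/n0 = nx/200: 1, 0.96, 0.95, 0.94, 0.85, 0.6, 0.09
R0 = Σ lx·mx = 0 + 0.7872 + 0.551 + 0.5452 + 0.952 + 0.522 + 0.0405 = 3.3979
R0 > 1, so the population is growing.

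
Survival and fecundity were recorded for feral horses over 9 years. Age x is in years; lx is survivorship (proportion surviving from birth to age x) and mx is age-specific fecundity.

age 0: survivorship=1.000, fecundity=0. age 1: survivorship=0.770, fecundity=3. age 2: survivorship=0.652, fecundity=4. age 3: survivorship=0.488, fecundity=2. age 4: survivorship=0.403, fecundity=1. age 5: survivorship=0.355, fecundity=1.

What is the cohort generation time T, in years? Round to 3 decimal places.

2.081

lx·mx: 0, 2.31, 2.608, 0.976, 0.403, 0.355 → R0 = 6.652
x·lx·mx: 0, 2.31, 5.216, 2.928, 1.612, 1.775 → Σ = 13.841
T = 13.841 / 6.652 = 2.080728… → 2.081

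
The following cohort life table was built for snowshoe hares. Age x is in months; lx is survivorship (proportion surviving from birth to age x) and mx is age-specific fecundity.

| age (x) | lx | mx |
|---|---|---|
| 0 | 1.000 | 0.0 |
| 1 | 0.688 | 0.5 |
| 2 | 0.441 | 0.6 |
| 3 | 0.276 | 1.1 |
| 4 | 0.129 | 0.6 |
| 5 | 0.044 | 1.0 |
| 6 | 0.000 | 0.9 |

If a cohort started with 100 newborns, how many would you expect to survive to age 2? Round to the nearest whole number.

44

Expected survivors = N0 · l_2 = 100 × 0.441 = 44.1 → 44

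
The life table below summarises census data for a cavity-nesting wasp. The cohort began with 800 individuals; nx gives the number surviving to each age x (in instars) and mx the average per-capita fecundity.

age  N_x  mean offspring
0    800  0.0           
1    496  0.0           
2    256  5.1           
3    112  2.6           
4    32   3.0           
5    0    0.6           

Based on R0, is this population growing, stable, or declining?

growing

lx = nx/n0 = nx/800: 1, 0.62, 0.32, 0.14, 0.04, 0
R0 = Σ lx·mx = 0 + 0 + 1.632 + 0.364 + 0.12 + 0 = 2.116
R0 > 1, so the population is growing.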